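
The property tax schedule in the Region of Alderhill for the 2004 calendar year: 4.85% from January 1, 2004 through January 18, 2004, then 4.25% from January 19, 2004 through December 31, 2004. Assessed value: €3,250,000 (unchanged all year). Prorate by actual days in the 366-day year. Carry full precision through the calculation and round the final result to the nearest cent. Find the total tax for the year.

January 1 – January 18, 2004: 18 days at 4.85% → €3,250,000 × 4.85% × 18/366 = €7,752.0492
January 19 – December 31, 2004: 348 days at 4.25% → €3,250,000 × 4.25% × 348/366 = €131,331.9672
Total = €139,084.0164

€139,084.02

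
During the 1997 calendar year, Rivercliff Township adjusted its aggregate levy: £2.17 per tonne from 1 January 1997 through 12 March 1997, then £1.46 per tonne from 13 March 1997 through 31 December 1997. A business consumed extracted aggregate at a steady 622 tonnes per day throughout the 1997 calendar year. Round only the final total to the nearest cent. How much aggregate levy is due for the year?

£362,818.82

1 January – 12 March 1997: 71 days × 622 tonnes/day = 44,162 tonnes at £2.17/tonne → £95,831.54
13 March – 31 December 1997: 294 days × 622 tonnes/day = 182,868 tonnes at £1.46/tonne → £266,987.28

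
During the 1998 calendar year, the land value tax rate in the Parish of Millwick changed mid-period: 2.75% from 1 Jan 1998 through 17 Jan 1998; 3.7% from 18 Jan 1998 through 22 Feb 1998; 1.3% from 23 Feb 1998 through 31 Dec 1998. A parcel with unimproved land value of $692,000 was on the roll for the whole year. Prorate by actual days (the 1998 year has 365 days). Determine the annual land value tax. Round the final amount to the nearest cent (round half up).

$11,101.39

1 Jan – 17 Jan 1998: 17 days at 2.75% → $692,000 × 2.75% × 17/365 = $886.3288
18 Jan – 22 Feb 1998: 36 days at 3.7% → $692,000 × 3.7% × 36/365 = $2,525.3260
23 Feb – 31 Dec 1998: 312 days at 1.3% → $692,000 × 1.3% × 312/365 = $7,689.7315
Total = $11,101.3863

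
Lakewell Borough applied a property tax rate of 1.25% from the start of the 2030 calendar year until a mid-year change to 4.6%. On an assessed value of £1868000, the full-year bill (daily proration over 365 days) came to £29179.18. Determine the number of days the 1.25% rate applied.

Let d = days at the first rate; then 365 − d days at the second rate.
£1868000 × [1.25%·d + 4.6%·(365−d)] / 365 = £29179.18
Solving gives d = 331, so the new rate took effect on 28 Nov 2030.

331 days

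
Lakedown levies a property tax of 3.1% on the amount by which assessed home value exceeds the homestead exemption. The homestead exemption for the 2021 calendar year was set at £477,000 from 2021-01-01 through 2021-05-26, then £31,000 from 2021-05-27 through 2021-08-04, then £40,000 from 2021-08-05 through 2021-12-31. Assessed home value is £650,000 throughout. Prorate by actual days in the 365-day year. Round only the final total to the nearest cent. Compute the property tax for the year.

2021-01-01 to 2021-05-26: 146 days, exemption £477,000 → (£650,000 − £477,000) × 3.1% × 146/365 = £2,145.2000
2021-05-27 to 2021-08-04: 70 days, exemption £31,000 → (£650,000 − £31,000) × 3.1% × 70/365 = £3,680.0822
2021-08-05 to 2021-12-31: 149 days, exemption £40,000 → (£650,000 − £40,000) × 3.1% × 149/365 = £7,719.4247
Total = £13,544.7068

£13,544.71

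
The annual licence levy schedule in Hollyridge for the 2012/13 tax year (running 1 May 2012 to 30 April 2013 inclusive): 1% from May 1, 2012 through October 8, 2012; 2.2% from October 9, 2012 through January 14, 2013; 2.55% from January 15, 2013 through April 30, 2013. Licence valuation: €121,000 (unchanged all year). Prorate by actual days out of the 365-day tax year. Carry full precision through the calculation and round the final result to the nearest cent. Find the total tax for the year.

May 1 – October 8, 2012: 161 days at 1% → €121,000 × 1% × 161/365 = €533.7260
October 9, 2012 – January 14, 2013: 98 days at 2.2% → €121,000 × 2.2% × 98/365 = €714.7288
January 15 – April 30, 2013: 106 days at 2.55% → €121,000 × 2.55% × 106/365 = €896.0630
Total = €2,144.5178

€2,144.52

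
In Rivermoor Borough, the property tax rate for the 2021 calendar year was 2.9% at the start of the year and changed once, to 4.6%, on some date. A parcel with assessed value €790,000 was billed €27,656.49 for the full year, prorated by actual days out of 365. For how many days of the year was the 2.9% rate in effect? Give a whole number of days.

Let d = days at the first rate; then 365 − d days at the second rate.
€790,000 × [2.9%·d + 4.6%·(365−d)] / 365 = €27,656.49
Solving gives d = 236, so the new rate took effect on 25 August 2021.

236 days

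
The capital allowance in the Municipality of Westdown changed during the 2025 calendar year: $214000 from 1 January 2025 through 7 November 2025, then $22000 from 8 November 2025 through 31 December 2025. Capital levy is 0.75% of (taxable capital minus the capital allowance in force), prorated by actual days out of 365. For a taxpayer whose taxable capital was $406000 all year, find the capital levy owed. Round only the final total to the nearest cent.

1 January – 7 November 2025: 311 days, exemption $214000 → ($406000 − $214000) × 0.75% × 311/365 = $1226.9589
8 November – 31 December 2025: 54 days, exemption $22000 → ($406000 − $22000) × 0.75% × 54/365 = $426.0822
Total = $1653.0411

$1653.04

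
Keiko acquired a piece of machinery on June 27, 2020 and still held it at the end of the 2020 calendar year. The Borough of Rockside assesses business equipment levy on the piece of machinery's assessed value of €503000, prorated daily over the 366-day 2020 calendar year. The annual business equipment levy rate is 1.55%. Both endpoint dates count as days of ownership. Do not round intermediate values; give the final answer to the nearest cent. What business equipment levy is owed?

€4004.76

Days held (June 27 – December 31, 2020): 188 out of 366
Tax = €503000 × 1.55% × 188/366 = €4004.7596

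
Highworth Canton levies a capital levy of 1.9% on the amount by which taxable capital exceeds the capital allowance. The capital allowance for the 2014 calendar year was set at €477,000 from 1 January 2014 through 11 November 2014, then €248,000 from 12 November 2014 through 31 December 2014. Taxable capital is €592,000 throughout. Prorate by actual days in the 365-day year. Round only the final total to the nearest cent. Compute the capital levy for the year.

€2,781.03

1 January – 11 November 2014: 315 days, exemption €477,000 → (€592,000 − €477,000) × 1.9% × 315/365 = €1,885.6849
12 November – 31 December 2014: 50 days, exemption €248,000 → (€592,000 − €248,000) × 1.9% × 50/365 = €895.3425
Total = €2,781.0274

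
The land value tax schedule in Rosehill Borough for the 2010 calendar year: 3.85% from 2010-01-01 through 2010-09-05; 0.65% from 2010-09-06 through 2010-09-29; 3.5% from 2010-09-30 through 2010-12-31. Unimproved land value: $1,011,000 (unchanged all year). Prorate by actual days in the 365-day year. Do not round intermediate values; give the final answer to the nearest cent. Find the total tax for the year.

$35,894.65

2010-01-01 to 2010-09-05: 248 days at 3.85% → $1,011,000 × 3.85% × 248/365 = $26,446.6521
2010-09-06 to 2010-09-29: 24 days at 0.65% → $1,011,000 × 0.65% × 24/365 = $432.0986
2010-09-30 to 2010-12-31: 93 days at 3.5% → $1,011,000 × 3.5% × 93/365 = $9,015.9041
Total = $35,894.6548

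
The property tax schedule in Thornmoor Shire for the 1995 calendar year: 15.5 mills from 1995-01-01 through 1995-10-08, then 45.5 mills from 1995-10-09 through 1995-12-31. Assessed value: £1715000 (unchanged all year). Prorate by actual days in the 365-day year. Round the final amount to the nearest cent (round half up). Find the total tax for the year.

£38423.05

1995-01-01 to 1995-10-08: 281 days at 15.5 mills → £1715000 × 1.55% × 281/365 = £20464.8836
1995-10-09 to 1995-12-31: 84 days at 45.5 mills → £1715000 × 4.55% × 84/365 = £17958.1644
Total = £38423.0479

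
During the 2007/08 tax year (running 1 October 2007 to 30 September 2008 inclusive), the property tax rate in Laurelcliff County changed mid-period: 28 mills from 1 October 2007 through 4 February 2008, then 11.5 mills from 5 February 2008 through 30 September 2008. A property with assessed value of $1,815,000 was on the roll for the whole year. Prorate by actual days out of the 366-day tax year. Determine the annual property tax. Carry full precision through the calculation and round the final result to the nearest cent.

$31,264.12

1 October 2007 – 4 February 2008: 127 days at 28 mills → $1,815,000 × 2.8% × 127/366 = $17,634.2623
5 February – 30 September 2008: 239 days at 11.5 mills → $1,815,000 × 1.15% × 239/366 = $13,629.8566
Total = $31,264.1189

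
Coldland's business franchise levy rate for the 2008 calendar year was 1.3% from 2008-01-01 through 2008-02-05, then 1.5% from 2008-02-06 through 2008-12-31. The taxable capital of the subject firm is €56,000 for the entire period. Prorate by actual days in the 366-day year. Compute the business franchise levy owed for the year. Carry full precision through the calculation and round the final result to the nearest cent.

€828.98

2008-01-01 to 2008-02-05: 36 days at 1.3% → €56,000 × 1.3% × 36/366 = €71.6066
2008-02-06 to 2008-12-31: 330 days at 1.5% → €56,000 × 1.5% × 330/366 = €757.3770
Total = €828.9836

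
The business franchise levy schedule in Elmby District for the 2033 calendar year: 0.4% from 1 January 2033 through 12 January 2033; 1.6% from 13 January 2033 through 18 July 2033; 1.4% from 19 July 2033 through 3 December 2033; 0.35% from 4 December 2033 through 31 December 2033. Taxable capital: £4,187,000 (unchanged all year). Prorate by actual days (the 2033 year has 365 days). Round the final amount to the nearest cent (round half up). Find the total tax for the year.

1 January – 12 January 2033: 12 days at 0.4% → £4,187,000 × 0.4% × 12/365 = £550.6192
13 January – 18 July 2033: 187 days at 1.6% → £4,187,000 × 1.6% × 187/365 = £34,321.9288
19 July – 3 December 2033: 138 days at 1.4% → £4,187,000 × 1.4% × 138/365 = £22,162.4219
4 December – 31 December 2033: 28 days at 0.35% → £4,187,000 × 0.35% × 28/365 = £1,124.1808
Total = £58,159.1507

£58,159.15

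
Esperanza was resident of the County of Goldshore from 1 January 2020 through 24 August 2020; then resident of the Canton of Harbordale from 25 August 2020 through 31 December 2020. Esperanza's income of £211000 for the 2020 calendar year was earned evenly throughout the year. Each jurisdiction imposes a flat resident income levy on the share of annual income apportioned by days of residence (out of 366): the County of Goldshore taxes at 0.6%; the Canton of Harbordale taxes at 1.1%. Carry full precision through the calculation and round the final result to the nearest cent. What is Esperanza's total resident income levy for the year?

£1637.84

The County of Goldshore, 1 January – 24 August 2020: 237 days → £211000 × 0.6% × 237/366 = £819.7869
The Canton of Harbordale, 25 August – 31 December 2020: 129 days → £211000 × 1.1% × 129/366 = £818.0574
Total = £1637.8443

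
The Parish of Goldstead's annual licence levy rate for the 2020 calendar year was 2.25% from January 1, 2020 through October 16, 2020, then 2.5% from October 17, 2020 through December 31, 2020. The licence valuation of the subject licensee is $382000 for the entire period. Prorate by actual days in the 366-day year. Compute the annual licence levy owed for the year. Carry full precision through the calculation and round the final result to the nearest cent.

January 1 – October 16, 2020: 290 days at 2.25% → $382000 × 2.25% × 290/366 = $6810.2459
October 17 – December 31, 2020: 76 days at 2.5% → $382000 × 2.5% × 76/366 = $1983.0601
Total = $8793.3060

$8793.31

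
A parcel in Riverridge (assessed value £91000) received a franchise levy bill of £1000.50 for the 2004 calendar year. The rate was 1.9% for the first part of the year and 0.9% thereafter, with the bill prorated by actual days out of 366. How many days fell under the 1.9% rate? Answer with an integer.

73 days

Let d = days at the first rate; then 366 − d days at the second rate.
£91000 × [1.9%·d + 0.9%·(366−d)] / 366 = £1000.50
Solving gives d = 73, so the new rate took effect on 14 March 2004.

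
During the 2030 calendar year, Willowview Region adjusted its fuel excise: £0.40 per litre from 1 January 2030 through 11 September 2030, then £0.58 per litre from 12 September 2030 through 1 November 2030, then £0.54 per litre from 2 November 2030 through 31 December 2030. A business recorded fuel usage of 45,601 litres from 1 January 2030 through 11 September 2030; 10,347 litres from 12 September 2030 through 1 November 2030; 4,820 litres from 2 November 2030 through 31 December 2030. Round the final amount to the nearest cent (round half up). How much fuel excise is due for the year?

1 January – 11 September 2030: 45,601 litres at £0.40/litre → £18240.40
12 September – 1 November 2030: 10,347 litres at £0.58/litre → £6001.26
2 November – 31 December 2030: 4,820 litres at £0.54/litre → £2602.80

£26844.46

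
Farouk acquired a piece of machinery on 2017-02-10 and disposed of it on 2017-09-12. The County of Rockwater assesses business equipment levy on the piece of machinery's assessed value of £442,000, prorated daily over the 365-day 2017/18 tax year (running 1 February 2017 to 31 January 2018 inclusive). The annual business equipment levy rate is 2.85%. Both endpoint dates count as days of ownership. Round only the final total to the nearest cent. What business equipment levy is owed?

Days held (2017-02-10 to 2017-09-12): 215 out of 365
Tax = £442,000 × 2.85% × 215/365 = £7,420.1507

£7,420.15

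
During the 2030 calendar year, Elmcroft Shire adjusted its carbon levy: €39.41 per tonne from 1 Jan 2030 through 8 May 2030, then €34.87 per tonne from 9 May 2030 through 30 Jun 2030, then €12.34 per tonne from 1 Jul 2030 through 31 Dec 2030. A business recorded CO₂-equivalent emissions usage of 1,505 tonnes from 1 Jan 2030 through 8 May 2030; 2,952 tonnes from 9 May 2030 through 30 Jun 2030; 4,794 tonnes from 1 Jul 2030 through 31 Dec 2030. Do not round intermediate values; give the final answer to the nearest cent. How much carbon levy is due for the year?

1 Jan – 8 May 2030: 1,505 tonnes at €39.41/tonne → €59,312.05
9 May – 30 Jun 2030: 2,952 tonnes at €34.87/tonne → €102,936.24
1 Jul – 31 Dec 2030: 4,794 tonnes at €12.34/tonne → €59,157.96

€221,406.25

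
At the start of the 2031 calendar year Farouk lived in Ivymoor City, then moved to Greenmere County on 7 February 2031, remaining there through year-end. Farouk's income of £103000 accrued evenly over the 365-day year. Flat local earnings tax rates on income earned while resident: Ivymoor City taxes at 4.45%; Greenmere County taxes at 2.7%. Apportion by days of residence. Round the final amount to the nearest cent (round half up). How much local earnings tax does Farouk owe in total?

Ivymoor City, 1 January – 6 February 2031: 37 days → £103000 × 4.45% × 37/365 = £464.6288
Greenmere County, 7 February – 31 December 2031: 328 days → £103000 × 2.7% × 328/365 = £2499.0904
Total = £2963.7192

£2963.72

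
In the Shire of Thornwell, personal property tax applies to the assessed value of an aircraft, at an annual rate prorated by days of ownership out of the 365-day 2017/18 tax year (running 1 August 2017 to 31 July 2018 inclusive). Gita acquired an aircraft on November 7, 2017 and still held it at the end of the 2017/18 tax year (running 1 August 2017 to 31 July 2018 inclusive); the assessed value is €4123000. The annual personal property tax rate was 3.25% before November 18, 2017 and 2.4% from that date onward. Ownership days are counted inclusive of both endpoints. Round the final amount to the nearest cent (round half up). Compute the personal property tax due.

€73440.23

November 7 – November 17, 2017: 11 days at 3.25% → €4123000 × 3.25% × 11/365 = €4038.2808
November 18, 2017 – July 31, 2018: 256 days at 2.4% → €4123000 × 2.4% × 256/365 = €69401.9507
Total = €73440.2315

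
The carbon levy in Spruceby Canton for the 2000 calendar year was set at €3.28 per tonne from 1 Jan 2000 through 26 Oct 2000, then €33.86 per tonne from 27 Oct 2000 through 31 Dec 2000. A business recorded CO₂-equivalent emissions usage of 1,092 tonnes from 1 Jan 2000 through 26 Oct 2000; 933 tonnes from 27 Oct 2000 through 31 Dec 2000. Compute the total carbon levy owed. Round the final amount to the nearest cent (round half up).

1 Jan – 26 Oct 2000: 1,092 tonnes at €3.28/tonne → €3,581.76
27 Oct – 31 Dec 2000: 933 tonnes at €33.86/tonne → €31,591.38

€35,173.14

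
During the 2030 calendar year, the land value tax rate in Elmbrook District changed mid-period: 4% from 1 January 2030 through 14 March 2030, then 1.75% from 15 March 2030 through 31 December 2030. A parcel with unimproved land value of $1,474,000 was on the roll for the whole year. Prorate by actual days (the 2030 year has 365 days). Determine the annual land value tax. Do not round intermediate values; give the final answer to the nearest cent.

1 January – 14 March 2030: 73 days at 4% → $1,474,000 × 4% × 73/365 = $11,792.0000
15 March – 31 December 2030: 292 days at 1.75% → $1,474,000 × 1.75% × 292/365 = $20,636.0000
Total = $32,428.0000

$32,428.00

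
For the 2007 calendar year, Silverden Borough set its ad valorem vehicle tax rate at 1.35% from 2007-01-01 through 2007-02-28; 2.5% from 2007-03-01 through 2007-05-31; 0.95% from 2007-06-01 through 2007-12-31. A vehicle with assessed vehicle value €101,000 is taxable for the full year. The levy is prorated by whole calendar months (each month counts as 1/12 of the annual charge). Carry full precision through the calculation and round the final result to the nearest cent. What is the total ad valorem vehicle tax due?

2007-01-01 to 2007-02-28: 2 months at 1.35% → €101,000 × 1.35% × 2/12 = €227.2500
2007-03-01 to 2007-05-31: 3 months at 2.5% → €101,000 × 2.5% × 3/12 = €631.2500
2007-06-01 to 2007-12-31: 7 months at 0.95% → €101,000 × 0.95% × 7/12 = €559.7083
Total = €1,418.2083

€1,418.21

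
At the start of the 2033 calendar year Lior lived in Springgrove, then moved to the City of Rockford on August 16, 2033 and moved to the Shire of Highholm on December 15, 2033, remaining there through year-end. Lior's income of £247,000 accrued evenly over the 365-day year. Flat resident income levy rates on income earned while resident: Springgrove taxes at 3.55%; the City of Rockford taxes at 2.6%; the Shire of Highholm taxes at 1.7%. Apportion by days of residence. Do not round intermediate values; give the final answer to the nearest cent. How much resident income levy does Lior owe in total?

Springgrove, January 1 – August 15, 2033: 227 days → £247,000 × 3.55% × 227/365 = £5,453.2863
The City of Rockford, August 16 – December 14, 2033: 121 days → £247,000 × 2.6% × 121/365 = £2,128.9370
The Shire of Highholm, December 15 – December 31, 2033: 17 days → £247,000 × 1.7% × 17/365 = £195.5699
Total = £7,777.7932

£7,777.79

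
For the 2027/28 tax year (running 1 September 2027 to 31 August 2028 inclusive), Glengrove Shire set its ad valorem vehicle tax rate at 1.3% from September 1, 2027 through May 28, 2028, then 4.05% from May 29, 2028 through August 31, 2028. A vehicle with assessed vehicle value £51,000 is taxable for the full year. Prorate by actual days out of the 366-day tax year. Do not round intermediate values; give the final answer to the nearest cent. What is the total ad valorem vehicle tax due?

September 1, 2027 – May 28, 2028: 271 days at 1.3% → £51,000 × 1.3% × 271/366 = £490.9098
May 29 – August 31, 2028: 95 days at 4.05% → £51,000 × 4.05% × 95/366 = £536.1270
Total = £1,027.0369

£1,027.04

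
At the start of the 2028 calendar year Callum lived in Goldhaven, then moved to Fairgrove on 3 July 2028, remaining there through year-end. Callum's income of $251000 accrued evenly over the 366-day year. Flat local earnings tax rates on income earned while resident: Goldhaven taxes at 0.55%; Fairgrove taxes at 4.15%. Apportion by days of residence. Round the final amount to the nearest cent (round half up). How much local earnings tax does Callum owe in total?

Goldhaven, 1 January – 2 July 2028: 184 days → $251000 × 0.55% × 184/366 = $694.0219
Fairgrove, 3 July – 31 December 2028: 182 days → $251000 × 4.15% × 182/366 = $5179.7896
Total = $5873.8115

$5873.81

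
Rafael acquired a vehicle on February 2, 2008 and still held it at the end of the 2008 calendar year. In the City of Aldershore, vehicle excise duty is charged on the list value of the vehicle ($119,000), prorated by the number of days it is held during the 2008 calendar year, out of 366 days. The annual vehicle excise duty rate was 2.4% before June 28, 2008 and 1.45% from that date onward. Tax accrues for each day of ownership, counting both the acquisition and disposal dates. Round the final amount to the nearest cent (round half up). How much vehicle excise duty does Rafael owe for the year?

February 2 – June 27, 2008: 147 days at 2.4% → $119,000 × 2.4% × 147/366 = $1,147.0820
June 28 – December 31, 2008: 187 days at 1.45% → $119,000 × 1.45% × 187/366 = $881.6079
Total = $2,028.6899

$2,028.69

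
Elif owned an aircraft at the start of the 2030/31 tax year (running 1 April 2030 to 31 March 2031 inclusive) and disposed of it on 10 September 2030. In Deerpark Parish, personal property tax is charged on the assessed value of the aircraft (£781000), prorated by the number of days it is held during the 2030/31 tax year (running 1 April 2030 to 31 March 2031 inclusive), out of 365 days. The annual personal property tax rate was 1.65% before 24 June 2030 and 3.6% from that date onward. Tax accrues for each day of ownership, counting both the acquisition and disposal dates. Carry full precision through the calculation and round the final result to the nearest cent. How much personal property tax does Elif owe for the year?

1 April – 23 June 2030: 84 days at 1.65% → £781000 × 1.65% × 84/365 = £2965.6603
24 June – 10 September 2030: 79 days at 3.6% → £781000 × 3.6% × 79/365 = £6085.3808
Total = £9051.0411

£9051.04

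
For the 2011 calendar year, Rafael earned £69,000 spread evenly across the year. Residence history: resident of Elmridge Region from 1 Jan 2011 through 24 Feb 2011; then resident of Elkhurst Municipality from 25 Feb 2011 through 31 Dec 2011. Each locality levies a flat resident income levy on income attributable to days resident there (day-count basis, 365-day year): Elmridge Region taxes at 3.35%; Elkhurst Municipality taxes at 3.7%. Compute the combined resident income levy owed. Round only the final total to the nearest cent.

£2,516.61

Elmridge Region, 1 Jan – 24 Feb 2011: 55 days → £69,000 × 3.35% × 55/365 = £348.3082
Elkhurst Municipality, 25 Feb – 31 Dec 2011: 310 days → £69,000 × 3.7% × 310/365 = £2,168.3014
Total = £2,516.6096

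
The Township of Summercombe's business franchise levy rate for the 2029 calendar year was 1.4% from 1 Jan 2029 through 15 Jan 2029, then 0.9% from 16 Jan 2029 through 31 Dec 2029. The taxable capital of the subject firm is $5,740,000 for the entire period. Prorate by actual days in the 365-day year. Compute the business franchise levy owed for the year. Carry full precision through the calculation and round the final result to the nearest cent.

$52,839.45

1 Jan – 15 Jan 2029: 15 days at 1.4% → $5,740,000 × 1.4% × 15/365 = $3,302.4658
16 Jan – 31 Dec 2029: 350 days at 0.9% → $5,740,000 × 0.9% × 350/365 = $49,536.9863
Total = $52,839.4521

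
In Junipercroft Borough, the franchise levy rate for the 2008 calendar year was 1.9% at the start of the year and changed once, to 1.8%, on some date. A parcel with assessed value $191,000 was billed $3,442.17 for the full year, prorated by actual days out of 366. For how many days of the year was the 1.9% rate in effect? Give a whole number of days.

Let d = days at the first rate; then 366 − d days at the second rate.
$191,000 × [1.9%·d + 1.8%·(366−d)] / 366 = $3,442.17
Solving gives d = 8, so the new rate took effect on January 9, 2008.

8 days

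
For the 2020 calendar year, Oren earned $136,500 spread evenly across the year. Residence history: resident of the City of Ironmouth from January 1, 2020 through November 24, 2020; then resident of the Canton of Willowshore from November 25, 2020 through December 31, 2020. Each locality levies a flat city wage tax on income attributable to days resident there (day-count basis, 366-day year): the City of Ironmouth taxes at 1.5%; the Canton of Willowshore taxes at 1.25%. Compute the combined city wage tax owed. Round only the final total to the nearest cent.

$2,013.00

The City of Ironmouth, January 1 – November 24, 2020: 329 days → $136,500 × 1.5% × 329/366 = $1,840.5123
The Canton of Willowshore, November 25 – December 31, 2020: 37 days → $136,500 × 1.25% × 37/366 = $172.4898
Total = $2,013.0020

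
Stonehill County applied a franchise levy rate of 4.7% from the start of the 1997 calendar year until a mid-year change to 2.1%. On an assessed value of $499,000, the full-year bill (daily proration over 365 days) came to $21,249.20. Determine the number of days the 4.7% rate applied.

Let d = days at the first rate; then 365 − d days at the second rate.
$499,000 × [4.7%·d + 2.1%·(365−d)] / 365 = $21,249.20
Solving gives d = 303, so the new rate took effect on 31 October 1997.

303 days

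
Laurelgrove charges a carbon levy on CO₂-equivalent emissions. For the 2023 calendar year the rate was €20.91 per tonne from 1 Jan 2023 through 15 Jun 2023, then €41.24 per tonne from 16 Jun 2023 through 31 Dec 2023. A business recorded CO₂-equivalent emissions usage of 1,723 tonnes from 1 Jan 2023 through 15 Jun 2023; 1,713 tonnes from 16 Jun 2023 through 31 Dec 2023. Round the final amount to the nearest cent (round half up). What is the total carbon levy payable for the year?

1 Jan – 15 Jun 2023: 1,723 tonnes at €20.91/tonne → €36027.93
16 Jun – 31 Dec 2023: 1,713 tonnes at €41.24/tonne → €70644.12

€106672.05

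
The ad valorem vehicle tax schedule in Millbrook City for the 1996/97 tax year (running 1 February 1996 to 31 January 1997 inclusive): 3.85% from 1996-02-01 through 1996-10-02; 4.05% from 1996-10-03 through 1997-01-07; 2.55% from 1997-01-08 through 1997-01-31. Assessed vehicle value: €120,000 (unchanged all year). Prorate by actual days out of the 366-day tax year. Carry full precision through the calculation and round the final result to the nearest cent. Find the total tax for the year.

1996-02-01 to 1996-10-02: 245 days at 3.85% → €120,000 × 3.85% × 245/366 = €3,092.6230
1996-10-03 to 1997-01-07: 97 days at 4.05% → €120,000 × 4.05% × 97/366 = €1,288.0328
1997-01-08 to 1997-01-31: 24 days at 2.55% → €120,000 × 2.55% × 24/366 = €200.6557
Total = €4,581.3115

€4,581.31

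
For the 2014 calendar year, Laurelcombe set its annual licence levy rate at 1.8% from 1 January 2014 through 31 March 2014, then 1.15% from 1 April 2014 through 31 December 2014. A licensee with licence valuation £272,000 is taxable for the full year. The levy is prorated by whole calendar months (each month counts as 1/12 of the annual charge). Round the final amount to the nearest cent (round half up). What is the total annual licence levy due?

1 January – 31 March 2014: 3 months at 1.8% → £272,000 × 1.8% × 3/12 = £1,224.0000
1 April – 31 December 2014: 9 months at 1.15% → £272,000 × 1.15% × 9/12 = £2,346.0000
Total = £3,570.0000

£3,570.00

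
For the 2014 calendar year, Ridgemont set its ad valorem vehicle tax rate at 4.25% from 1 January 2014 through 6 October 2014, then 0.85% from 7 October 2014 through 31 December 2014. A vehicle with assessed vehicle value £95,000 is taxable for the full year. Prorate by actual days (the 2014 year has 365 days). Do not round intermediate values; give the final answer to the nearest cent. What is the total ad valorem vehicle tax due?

1 January – 6 October 2014: 279 days at 4.25% → £95,000 × 4.25% × 279/365 = £3,086.1986
7 October – 31 December 2014: 86 days at 0.85% → £95,000 × 0.85% × 86/365 = £190.2603
Total = £3,276.4589

£3,276.46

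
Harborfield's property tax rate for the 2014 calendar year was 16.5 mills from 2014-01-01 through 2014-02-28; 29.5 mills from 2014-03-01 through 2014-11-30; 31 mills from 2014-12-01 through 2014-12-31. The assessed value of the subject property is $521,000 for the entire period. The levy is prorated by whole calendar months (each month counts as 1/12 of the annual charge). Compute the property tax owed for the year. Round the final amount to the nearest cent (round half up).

$14,305.79

2014-01-01 to 2014-02-28: 2 months at 16.5 mills → $521,000 × 1.65% × 2/12 = $1,432.7500
2014-03-01 to 2014-11-30: 9 months at 29.5 mills → $521,000 × 2.95% × 9/12 = $11,527.1250
2014-12-01 to 2014-12-31: 1 month at 31 mills → $521,000 × 3.1% × 1/12 = $1,345.9167
Total = $14,305.7917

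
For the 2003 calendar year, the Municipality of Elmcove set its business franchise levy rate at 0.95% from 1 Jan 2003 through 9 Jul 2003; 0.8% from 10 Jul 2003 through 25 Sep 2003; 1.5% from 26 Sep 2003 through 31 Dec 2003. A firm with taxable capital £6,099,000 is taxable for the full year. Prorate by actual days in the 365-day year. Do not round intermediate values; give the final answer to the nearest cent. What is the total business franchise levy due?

1 Jan – 9 Jul 2003: 190 days at 0.95% → £6,099,000 × 0.95% × 190/365 = £30,160.8082
10 Jul – 25 Sep 2003: 78 days at 0.8% → £6,099,000 × 0.8% × 78/365 = £10,426.7836
26 Sep – 31 Dec 2003: 97 days at 1.5% → £6,099,000 × 1.5% × 97/365 = £24,312.4521
Total = £64,900.0438

£64,900.04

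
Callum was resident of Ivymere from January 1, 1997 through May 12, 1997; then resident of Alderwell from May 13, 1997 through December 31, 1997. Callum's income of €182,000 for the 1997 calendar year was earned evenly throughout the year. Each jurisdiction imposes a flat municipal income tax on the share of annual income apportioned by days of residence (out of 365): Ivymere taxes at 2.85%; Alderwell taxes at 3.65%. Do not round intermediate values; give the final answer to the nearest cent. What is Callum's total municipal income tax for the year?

€6,116.45

Ivymere, January 1 – May 12, 1997: 132 days → €182,000 × 2.85% × 132/365 = €1,875.8466
Alderwell, May 13 – December 31, 1997: 233 days → €182,000 × 3.65% × 233/365 = €4,240.6000
Total = €6,116.4466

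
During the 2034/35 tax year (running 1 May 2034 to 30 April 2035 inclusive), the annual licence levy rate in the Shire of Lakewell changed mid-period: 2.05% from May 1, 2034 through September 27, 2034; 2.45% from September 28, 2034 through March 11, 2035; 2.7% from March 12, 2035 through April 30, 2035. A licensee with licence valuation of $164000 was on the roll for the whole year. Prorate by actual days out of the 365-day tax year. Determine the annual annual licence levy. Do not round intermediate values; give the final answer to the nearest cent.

May 1 – September 27, 2034: 150 days at 2.05% → $164000 × 2.05% × 150/365 = $1381.6438
September 28, 2034 – March 11, 2035: 165 days at 2.45% → $164000 × 2.45% × 165/365 = $1816.3562
March 12 – April 30, 2035: 50 days at 2.7% → $164000 × 2.7% × 50/365 = $606.5753
Total = $3804.5753

$3804.58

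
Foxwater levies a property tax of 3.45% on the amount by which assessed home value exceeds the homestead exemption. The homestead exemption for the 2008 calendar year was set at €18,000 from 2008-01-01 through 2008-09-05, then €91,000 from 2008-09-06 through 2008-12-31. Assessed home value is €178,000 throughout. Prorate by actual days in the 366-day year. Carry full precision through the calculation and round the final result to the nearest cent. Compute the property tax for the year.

2008-01-01 to 2008-09-05: 249 days, exemption €18,000 → (€178,000 − €18,000) × 3.45% × 249/366 = €3,755.4098
2008-09-06 to 2008-12-31: 117 days, exemption €91,000 → (€178,000 − €91,000) × 3.45% × 117/366 = €959.4959
Total = €4,714.9057

€4,714.91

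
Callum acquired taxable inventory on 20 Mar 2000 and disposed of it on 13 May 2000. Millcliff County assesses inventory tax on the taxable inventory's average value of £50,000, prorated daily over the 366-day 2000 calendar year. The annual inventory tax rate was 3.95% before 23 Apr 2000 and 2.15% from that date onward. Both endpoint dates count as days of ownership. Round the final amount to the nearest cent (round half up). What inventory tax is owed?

20 Mar – 22 Apr 2000: 34 days at 3.95% → £50,000 × 3.95% × 34/366 = £183.4699
23 Apr – 13 May 2000: 21 days at 2.15% → £50,000 × 2.15% × 21/366 = £61.6803
Total = £245.1503

£245.15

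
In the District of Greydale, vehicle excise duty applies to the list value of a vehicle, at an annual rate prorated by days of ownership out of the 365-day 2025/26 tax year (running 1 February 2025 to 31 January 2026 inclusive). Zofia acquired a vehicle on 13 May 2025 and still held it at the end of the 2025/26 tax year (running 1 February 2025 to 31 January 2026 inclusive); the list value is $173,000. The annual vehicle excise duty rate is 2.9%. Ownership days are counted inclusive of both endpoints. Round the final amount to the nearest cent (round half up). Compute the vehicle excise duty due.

Days held (13 May 2025 – 31 January 2026): 264 out of 365
Tax = $173,000 × 2.9% × 264/365 = $3,628.7342

$3,628.73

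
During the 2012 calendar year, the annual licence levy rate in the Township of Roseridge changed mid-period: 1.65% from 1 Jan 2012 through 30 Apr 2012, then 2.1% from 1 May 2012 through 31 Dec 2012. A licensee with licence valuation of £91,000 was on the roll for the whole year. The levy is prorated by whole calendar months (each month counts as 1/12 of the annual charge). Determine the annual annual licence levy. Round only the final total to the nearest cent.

1 Jan – 30 Apr 2012: 4 months at 1.65% → £91,000 × 1.65% × 4/12 = £500.5000
1 May – 31 Dec 2012: 8 months at 2.1% → £91,000 × 2.1% × 8/12 = £1,274.0000
Total = £1,774.5000

£1,774.50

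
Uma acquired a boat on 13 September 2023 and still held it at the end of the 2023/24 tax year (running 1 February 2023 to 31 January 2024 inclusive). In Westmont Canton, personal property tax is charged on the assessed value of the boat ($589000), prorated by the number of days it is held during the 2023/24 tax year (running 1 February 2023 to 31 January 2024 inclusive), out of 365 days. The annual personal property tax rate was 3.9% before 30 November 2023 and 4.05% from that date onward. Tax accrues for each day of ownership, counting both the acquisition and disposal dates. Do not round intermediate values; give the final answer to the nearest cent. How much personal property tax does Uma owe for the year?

$9026.22

13 September – 29 November 2023: 78 days at 3.9% → $589000 × 3.9% × 78/365 = $4908.8712
30 November 2023 – 31 January 2024: 63 days at 4.05% → $589000 × 4.05% × 63/365 = $4117.3521
Total = $9026.2233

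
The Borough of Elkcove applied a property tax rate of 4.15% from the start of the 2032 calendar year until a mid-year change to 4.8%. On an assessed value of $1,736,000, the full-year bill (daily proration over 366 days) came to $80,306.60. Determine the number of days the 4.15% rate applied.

98 days

Let d = days at the first rate; then 366 − d days at the second rate.
$1,736,000 × [4.15%·d + 4.8%·(366−d)] / 366 = $80,306.60
Solving gives d = 98, so the new rate took effect on April 8, 2032.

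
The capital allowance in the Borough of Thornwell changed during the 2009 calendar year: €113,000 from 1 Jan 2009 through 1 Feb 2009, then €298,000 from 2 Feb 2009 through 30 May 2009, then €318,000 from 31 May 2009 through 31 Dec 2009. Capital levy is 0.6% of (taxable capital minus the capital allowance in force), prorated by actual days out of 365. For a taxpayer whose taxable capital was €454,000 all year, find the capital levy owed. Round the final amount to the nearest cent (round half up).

1 Jan – 1 Feb 2009: 32 days, exemption €113,000 → (€454,000 − €113,000) × 0.6% × 32/365 = €179.3753
2 Feb – 30 May 2009: 118 days, exemption €298,000 → (€454,000 − €298,000) × 0.6% × 118/365 = €302.5973
31 May – 31 Dec 2009: 215 days, exemption €318,000 → (€454,000 − €318,000) × 0.6% × 215/365 = €480.6575
Total = €962.6301

€962.63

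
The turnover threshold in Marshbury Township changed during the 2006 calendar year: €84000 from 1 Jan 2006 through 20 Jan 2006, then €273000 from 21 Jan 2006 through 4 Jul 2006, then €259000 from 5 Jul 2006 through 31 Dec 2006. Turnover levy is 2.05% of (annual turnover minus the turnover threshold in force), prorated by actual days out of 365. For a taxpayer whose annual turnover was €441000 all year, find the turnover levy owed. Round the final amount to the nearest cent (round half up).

1 Jan – 20 Jan 2006: 20 days, exemption €84000 → (€441000 − €84000) × 2.05% × 20/365 = €401.0137
21 Jan – 4 Jul 2006: 165 days, exemption €273000 → (€441000 − €273000) × 2.05% × 165/365 = €1556.8767
5 Jul – 31 Dec 2006: 180 days, exemption €259000 → (€441000 − €259000) × 2.05% × 180/365 = €1839.9452
Total = €3797.8356

€3797.84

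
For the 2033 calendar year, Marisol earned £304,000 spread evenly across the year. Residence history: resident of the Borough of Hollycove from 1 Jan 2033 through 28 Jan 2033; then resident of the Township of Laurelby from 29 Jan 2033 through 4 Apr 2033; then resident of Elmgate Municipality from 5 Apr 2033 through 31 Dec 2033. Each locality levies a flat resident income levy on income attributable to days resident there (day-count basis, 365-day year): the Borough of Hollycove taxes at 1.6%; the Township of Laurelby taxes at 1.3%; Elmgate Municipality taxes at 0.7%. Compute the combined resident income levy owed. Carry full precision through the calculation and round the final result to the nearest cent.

The Borough of Hollycove, 1 Jan – 28 Jan 2033: 28 days → £304,000 × 1.6% × 28/365 = £373.1288
The Township of Laurelby, 29 Jan – 4 Apr 2033: 66 days → £304,000 × 1.3% × 66/365 = £714.6082
Elmgate Municipality, 5 Apr – 31 Dec 2033: 271 days → £304,000 × 0.7% × 271/365 = £1,579.9671
Total = £2,667.7041

£2,667.70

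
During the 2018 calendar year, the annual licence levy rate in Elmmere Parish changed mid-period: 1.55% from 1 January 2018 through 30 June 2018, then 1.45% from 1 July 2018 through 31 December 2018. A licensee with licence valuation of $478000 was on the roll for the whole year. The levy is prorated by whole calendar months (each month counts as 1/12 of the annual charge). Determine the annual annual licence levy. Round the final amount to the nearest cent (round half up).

1 January – 30 June 2018: 6 months at 1.55% → $478000 × 1.55% × 6/12 = $3704.5000
1 July – 31 December 2018: 6 months at 1.45% → $478000 × 1.45% × 6/12 = $3465.5000
Total = $7170.0000

$7170.00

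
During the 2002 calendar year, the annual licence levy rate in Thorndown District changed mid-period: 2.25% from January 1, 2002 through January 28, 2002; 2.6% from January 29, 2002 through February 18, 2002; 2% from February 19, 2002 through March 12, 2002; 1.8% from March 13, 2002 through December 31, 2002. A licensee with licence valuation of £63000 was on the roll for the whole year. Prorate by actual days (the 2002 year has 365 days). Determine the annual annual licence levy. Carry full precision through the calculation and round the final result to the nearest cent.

January 1 – January 28, 2002: 28 days at 2.25% → £63000 × 2.25% × 28/365 = £108.7397
January 29 – February 18, 2002: 21 days at 2.6% → £63000 × 2.6% × 21/365 = £94.2411
February 19 – March 12, 2002: 22 days at 2% → £63000 × 2% × 22/365 = £75.9452
March 13 – December 31, 2002: 294 days at 1.8% → £63000 × 1.8% × 294/365 = £913.4137
Total = £1192.3397

£1192.34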